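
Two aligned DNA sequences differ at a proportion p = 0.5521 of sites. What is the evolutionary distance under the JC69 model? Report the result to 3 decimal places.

0.999

d = −(3/4) ln(1 − 4p/3) = −0.75 ln(1 − 0.736133) = −0.75 ln(0.263867)
  = −0.75 × (-1.332310) = 0.999233 substitutions/site.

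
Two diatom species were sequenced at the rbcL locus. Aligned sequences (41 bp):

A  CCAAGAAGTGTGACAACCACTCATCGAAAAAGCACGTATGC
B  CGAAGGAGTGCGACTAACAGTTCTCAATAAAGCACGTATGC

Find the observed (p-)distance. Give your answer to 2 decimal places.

The sequences differ at 10 of 41 positions (sites 2, 6, 11, 15, 17, 20, 22, 23, 26, 28).
p = 10/41 = 0.243902… ≈ 0.24 (to 2 d.p.).

0.24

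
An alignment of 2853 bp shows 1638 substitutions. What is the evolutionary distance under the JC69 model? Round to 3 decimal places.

1.088

p = 1638/2853 ≈ 0.574132.
d = −(3/4) ln(1 − 4p/3) = −0.75 ln(1 − 0.765509) = −0.75 ln(0.234491)
  = −0.75 × (-1.450338) = 1.087754 substitutions/site.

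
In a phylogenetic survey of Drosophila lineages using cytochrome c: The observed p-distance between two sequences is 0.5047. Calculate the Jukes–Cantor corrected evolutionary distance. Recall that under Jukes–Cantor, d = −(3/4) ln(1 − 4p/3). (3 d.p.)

d = −(3/4) ln(1 − 4p/3) = −0.75 ln(1 − 0.672933) = −0.75 ln(0.327067)
  = −0.75 × (-1.117590) = 0.838193 substitutions/site.

0.838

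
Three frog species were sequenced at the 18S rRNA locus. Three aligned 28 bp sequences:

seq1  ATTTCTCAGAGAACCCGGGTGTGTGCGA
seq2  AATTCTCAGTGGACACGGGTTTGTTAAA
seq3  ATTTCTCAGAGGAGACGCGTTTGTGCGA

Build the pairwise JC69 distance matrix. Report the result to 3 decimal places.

d(seq1,seq2) = 0.360, d(seq1,seq3) = 0.204, d(seq2,seq3) = 0.304

seq1–seq2: 8/28 sites differ → p ≈ 0.285714, d = −0.75 ln(1 − 0.380952) = 0.359679 ≈ 0.360.
seq1–seq3: 5/28 sites differ → p ≈ 0.178571, d = −0.75 ln(1 − 0.238095) = 0.203950 ≈ 0.204.
seq2–seq3: 7/28 sites differ → p = 0.25, d = −0.75 ln(1 − 0.333333) = 0.304098 ≈ 0.304.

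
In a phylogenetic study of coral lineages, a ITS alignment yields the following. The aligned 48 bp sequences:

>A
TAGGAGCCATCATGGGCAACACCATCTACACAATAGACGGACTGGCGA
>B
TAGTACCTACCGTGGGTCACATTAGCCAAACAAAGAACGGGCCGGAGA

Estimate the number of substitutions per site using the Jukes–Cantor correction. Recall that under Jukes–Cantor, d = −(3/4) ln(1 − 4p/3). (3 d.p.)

The sequences differ at 18 of 48 sites, so p = 18/48 = 0.375.
d = −(3/4) ln(1 − 4p/3) = −0.75 ln(1 − 0.5) = −0.75 ln(0.5)
  = −0.75 × (-0.693147) = 0.519860 substitutions/site.

0.520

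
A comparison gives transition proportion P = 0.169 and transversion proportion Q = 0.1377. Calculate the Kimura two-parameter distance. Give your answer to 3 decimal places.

Under the Kimura two-parameter model, d = −½ ln(1 − 2P − Q) − ¼ ln(1 − 2Q).
1 − 2P − Q = 0.5243, giving −½ ln(0.5243) = 0.322846.
1 − 2Q = 0.7246, giving −¼ ln(0.7246) = 0.080534.
d = 0.322846 + 0.080534 = 0.403380.

0.403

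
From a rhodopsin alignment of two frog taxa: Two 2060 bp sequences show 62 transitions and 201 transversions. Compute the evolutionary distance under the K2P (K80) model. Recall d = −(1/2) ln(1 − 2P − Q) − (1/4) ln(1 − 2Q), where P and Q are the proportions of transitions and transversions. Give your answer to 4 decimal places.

P = 62/2060 ≈ 0.030097 and Q = 201/2060 ≈ 0.097573.
Under the Kimura two-parameter model, d = −½ ln(1 − 2P − Q) − ¼ ln(1 − 2Q).
1 − 2P − Q = 0.842233, giving −½ ln(0.842233) = 0.085849.
1 − 2Q = 0.804854, giving −¼ ln(0.804854) = 0.054274.
d = 0.085849 + 0.054274 = 0.140123.

0.1401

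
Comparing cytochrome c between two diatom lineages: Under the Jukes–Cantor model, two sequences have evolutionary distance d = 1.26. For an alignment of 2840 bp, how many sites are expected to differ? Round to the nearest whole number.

Invert JC69: p = (3/4)(1 − e^(−4d/3)) = 0.75 × (1 − e^(-1.68)) = 0.75 × (1 − 0.186374) = 0.610220.
Expected differing sites = pL ≈ 0.610220 × 2840 = 1733.0248 ≈ 1733.

1733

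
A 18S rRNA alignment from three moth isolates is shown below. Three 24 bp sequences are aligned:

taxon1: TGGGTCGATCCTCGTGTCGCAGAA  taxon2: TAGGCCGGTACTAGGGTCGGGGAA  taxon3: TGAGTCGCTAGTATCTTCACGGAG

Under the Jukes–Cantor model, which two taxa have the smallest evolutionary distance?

taxon1–taxon2: 8/24 differ, p = 0.333, d = 0.441.
taxon1–taxon3: 11/24 differ, p = 0.458, d = 0.708.
taxon2–taxon3: 11/24 differ, p = 0.458, d = 0.708.
The smallest distance is between taxon1 and taxon2.

taxon1 and taxon2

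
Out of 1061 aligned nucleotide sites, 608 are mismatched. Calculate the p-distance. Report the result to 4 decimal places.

p = 608/1061 = 0.573044… ≈ 0.5730 (to 4 d.p.).

0.5730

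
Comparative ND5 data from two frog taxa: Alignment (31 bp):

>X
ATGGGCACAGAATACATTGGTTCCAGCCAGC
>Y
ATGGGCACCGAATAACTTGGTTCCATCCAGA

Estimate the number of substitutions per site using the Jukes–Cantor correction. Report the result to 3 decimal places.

The sequences differ at 5 of 31 sites (9, 15, 16, 26, 31), so p = 5/31 ≈ 0.16129.
d = −(3/4) ln(1 − 4p/3) = −0.75 ln(1 − 0.215053) = −0.75 ln(0.784947)
  = −0.75 × (-0.242139) = 0.181604 substitutions/site.

0.182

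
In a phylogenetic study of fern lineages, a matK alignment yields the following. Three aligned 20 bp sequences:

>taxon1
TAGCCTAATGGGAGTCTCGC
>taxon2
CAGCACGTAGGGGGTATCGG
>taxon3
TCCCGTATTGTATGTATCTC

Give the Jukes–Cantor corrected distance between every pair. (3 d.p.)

taxon1–taxon2: 9/20 sites differ → p = 0.45, d = −0.75 ln(1 − 0.6) = 0.687218 ≈ 0.687.
taxon1–taxon3: 9/20 sites differ → p = 0.45, d = −0.75 ln(1 − 0.6) = 0.687218 ≈ 0.687.
taxon2–taxon3: 12/20 sites differ → p = 0.6, d = −0.75 ln(1 − 0.8) = 1.207078 ≈ 1.207.

d(taxon1,taxon2) = 0.687, d(taxon1,taxon3) = 0.687, d(taxon2,taxon3) = 1.207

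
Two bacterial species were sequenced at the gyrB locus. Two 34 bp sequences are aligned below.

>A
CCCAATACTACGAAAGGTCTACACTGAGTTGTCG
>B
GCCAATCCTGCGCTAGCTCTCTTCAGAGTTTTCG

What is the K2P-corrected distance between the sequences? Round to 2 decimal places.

0.43

Of 34 sites, 2 differences are transitions and 9 are transversions, so P = 2/34 ≈ 0.058824 and Q = 9/34 ≈ 0.264706.
Under the Kimura two-parameter model, d = −½ ln(1 − 2P − Q) − ¼ ln(1 − 2Q).
1 − 2P − Q = 0.617646, giving −½ ln(0.617646) = 0.240920.
1 − 2Q = 0.470588, giving −¼ ln(0.470588) = 0.188443.
d = 0.240920 + 0.188443 = 0.429363.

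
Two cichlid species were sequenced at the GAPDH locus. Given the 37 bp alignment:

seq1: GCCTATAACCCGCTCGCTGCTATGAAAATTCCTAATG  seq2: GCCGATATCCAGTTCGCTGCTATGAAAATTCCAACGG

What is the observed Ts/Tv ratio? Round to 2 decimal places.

0.17

Transitions are A↔G and C↔T; transversions are all other mismatches.
Transitions: 1. Transversions: 6.
R = 1/6 = 0.166666… ≈ 0.17 (to 2 d.p.).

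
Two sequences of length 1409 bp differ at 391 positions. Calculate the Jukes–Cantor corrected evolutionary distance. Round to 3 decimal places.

0.347

p = 391/1409 ≈ 0.277502.
d = −(3/4) ln(1 − 4p/3) = −0.75 ln(1 − 0.370003) = −0.75 ln(0.629997)
  = −0.75 × (-0.462040) = 0.346530 substitutions/site.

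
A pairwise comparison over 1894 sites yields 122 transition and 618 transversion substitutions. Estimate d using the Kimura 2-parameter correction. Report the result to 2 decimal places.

P = 122/1894 ≈ 0.064414 and Q = 618/1894 ≈ 0.326294.
Under the Kimura two-parameter model, d = −½ ln(1 − 2P − Q) − ¼ ln(1 − 2Q).
1 − 2P − Q = 0.544878, giving −½ ln(0.544878) = 0.303597.
1 − 2Q = 0.347412, giving −¼ ln(0.347412) = 0.264311.
d = 0.303597 + 0.264311 = 0.567908.

0.57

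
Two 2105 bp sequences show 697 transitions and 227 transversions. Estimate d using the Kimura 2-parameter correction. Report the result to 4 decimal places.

P = 697/2105 ≈ 0.331116 and Q = 227/2105 ≈ 0.107838.
Under the Kimura two-parameter model, d = −½ ln(1 − 2P − Q) − ¼ ln(1 − 2Q).
1 − 2P − Q = 0.22993, giving −½ ln(0.22993) = 0.734990.
1 − 2Q = 0.784324, giving −¼ ln(0.784324) = 0.060733.
d = 0.734990 + 0.060733 = 0.795723.

0.7957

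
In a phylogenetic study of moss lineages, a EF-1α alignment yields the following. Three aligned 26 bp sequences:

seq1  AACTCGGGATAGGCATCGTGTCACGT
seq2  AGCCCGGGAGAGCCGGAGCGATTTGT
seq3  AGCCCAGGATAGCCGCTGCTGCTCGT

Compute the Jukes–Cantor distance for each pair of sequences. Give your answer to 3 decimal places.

seq1–seq2: 12/26 sites differ → p ≈ 0.461538, d = −0.75 ln(1 − 0.615384) = 0.716632 ≈ 0.717.
seq1–seq3: 11/26 sites differ → p ≈ 0.423077, d = −0.75 ln(1 − 0.564103) = 0.622762 ≈ 0.623.
seq2–seq3: 8/26 sites differ → p ≈ 0.307692, d = −0.75 ln(1 − 0.410256) = 0.396050 ≈ 0.396.

d(seq1,seq2) = 0.717, d(seq1,seq3) = 0.623, d(seq2,seq3) = 0.396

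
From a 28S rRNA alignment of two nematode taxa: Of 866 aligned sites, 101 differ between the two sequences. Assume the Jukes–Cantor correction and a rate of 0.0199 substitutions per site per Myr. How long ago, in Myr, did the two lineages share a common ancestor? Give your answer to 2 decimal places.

3.18

p = 101/866 ≈ 0.116628.
d = −(3/4) ln(1 − 4p/3) = −0.75 ln(1 − 0.155504) = −0.75 ln(0.844496)
  = −0.75 × (-0.169015) = 0.126761 substitutions/site.
Under a molecular clock d = 2μt, so t = d/(2μ) = 0.126761 / (2 × 0.0199) = 3.18 Myr.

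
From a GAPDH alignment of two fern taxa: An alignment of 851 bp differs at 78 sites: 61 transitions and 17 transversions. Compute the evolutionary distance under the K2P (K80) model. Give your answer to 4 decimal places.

P = 61/851 ≈ 0.07168 and Q = 17/851 ≈ 0.019976.
Under the Kimura two-parameter model, d = −½ ln(1 − 2P − Q) − ¼ ln(1 − 2Q).
1 − 2P − Q = 0.836664, giving −½ ln(0.836664) = 0.089166.
1 − 2Q = 0.960048, giving −¼ ln(0.960048) = 0.010193.
d = 0.089166 + 0.010193 = 0.099359.

0.0994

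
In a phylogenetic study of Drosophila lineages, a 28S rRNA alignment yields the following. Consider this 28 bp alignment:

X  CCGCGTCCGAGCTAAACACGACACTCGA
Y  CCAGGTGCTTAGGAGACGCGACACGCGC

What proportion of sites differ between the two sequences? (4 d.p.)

The sequences differ at 12 of 28 positions.
p = 12/28 = 0.428571… ≈ 0.4286 (to 4 d.p.).

0.4286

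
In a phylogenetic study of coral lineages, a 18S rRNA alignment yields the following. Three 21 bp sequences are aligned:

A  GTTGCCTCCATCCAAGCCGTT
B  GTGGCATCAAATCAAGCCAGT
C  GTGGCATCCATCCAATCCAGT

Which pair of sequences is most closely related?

A–B: 7/21 differ, p = 0.333, d = 0.441.
A–C: 5/21 differ, p = 0.238, d = 0.286.
B–C: 4/21 differ, p = 0.190, d = 0.220.
The smallest distance is between B and C.

B and C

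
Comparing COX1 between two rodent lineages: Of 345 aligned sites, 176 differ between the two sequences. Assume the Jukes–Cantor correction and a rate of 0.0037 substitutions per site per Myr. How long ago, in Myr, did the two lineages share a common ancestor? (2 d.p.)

115.54

p = 176/345 ≈ 0.510145.
d = −(3/4) ln(1 − 4p/3) = −0.75 ln(1 − 0.680193) = −0.75 ln(0.319807)
  = −0.75 × (-1.140038) = 0.855029 substitutions/site.
Under a molecular clock d = 2μt, so t = d/(2μ) = 0.855029 / (2 × 0.0037) = 115.54 Myr.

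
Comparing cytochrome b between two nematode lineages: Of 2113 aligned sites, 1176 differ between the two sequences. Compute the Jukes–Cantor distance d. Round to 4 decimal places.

p = 1176/2113 ≈ 0.556555.
d = −(3/4) ln(1 − 4p/3) = −0.75 ln(1 − 0.742073) = −0.75 ln(0.257927)
  = −0.75 × (-1.355079) = 1.016309 substitutions/site.

1.0163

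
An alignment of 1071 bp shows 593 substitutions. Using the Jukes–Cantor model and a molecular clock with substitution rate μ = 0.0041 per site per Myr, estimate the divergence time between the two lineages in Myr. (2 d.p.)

122.59

p = 593/1071 ≈ 0.553688.
d = −(3/4) ln(1 − 4p/3) = −0.75 ln(1 − 0.738251) = −0.75 ln(0.261749)
  = −0.75 × (-1.340369) = 1.005277 substitutions/site.
Under a molecular clock d = 2μt, so t = d/(2μ) = 1.005277 / (2 × 0.0041) = 122.59 Myr.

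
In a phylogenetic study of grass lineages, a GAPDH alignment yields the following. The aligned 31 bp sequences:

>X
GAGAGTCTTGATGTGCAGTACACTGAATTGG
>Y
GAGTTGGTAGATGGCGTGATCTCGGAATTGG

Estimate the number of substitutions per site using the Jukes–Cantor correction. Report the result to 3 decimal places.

0.614

The sequences differ at 13 of 31 sites, so p = 13/31 ≈ 0.419355.
d = −(3/4) ln(1 − 4p/3) = −0.75 ln(1 − 0.55914) = −0.75 ln(0.44086)
  = −0.75 × (-0.819028) = 0.614271 substitutions/site.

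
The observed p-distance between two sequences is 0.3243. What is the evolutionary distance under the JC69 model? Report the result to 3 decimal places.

d = −(3/4) ln(1 − 4p/3) = −0.75 ln(1 − 0.4324) = −0.75 ln(0.5676)
  = −0.75 × (-0.566338) = 0.424754 substitutions/site.

0.425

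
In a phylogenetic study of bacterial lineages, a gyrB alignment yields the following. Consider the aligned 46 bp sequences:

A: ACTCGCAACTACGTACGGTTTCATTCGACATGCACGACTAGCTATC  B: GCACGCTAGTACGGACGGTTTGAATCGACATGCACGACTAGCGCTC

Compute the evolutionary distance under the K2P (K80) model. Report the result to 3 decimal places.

Of 46 sites, 1 differences are transitions and 8 are transversions, so P = 1/46 ≈ 0.021739 and Q = 8/46 ≈ 0.173913.
Under the Kimura two-parameter model, d = −½ ln(1 − 2P − Q) − ¼ ln(1 − 2Q).
1 − 2P − Q = 0.782609, giving −½ ln(0.782609) = 0.122561.
1 − 2Q = 0.652174, giving −¼ ln(0.652174) = 0.106861.
d = 0.122561 + 0.106861 = 0.229422.

0.229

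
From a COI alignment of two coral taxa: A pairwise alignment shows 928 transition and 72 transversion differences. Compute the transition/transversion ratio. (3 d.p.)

R = 928/72 = 12.888888… ≈ 12.889 (to 3 d.p.).

12.889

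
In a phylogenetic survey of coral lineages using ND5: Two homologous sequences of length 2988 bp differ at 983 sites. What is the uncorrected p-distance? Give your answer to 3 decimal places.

p = 983/2988 = 0.328982… ≈ 0.329 (to 3 d.p.).

0.329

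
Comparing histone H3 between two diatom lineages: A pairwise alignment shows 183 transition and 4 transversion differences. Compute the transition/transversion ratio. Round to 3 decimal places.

45.750

R = 183/4 = 45.750.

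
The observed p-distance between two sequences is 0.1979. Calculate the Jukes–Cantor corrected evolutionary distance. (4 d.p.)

d = −(3/4) ln(1 − 4p/3) = −0.75 ln(1 − 0.263867) = −0.75 ln(0.736133)
  = −0.75 × (-0.306344) = 0.229758 substitutions/site.

0.2298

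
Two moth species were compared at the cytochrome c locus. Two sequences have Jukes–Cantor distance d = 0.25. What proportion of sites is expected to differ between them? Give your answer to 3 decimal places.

p = (3/4)(1 − e^(−4d/3)) = 0.75 × (1 − e^(-0.333333)) = 0.75 × (1 − 0.716532) = 0.212601.

0.213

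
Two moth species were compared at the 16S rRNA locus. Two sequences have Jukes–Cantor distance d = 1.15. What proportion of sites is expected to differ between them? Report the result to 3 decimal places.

p = (3/4)(1 − e^(−4d/3)) = 0.75 × (1 − e^(-1.533333)) = 0.75 × (1 − 0.215815) = 0.588139.

0.588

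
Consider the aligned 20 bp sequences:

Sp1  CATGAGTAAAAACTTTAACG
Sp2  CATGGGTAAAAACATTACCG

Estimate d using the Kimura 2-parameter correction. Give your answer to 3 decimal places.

Of 20 sites, 1 differences are transitions and 2 are transversions, so P = 1/20 = 0.05 and Q = 2/20 = 0.1.
Under the Kimura two-parameter model, d = −½ ln(1 − 2P − Q) − ¼ ln(1 − 2Q).
1 − 2P − Q = 0.8, giving −½ ln(0.8) = 0.111572.
1 − 2Q = 0.8, giving −¼ ln(0.8) = 0.055786.
d = 0.111572 + 0.055786 = 0.167358.

0.167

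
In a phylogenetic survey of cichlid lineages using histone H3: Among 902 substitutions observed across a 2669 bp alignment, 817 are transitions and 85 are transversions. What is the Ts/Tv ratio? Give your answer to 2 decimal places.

9.61

R = 817/85 = 9.611764… ≈ 9.61 (to 2 d.p.).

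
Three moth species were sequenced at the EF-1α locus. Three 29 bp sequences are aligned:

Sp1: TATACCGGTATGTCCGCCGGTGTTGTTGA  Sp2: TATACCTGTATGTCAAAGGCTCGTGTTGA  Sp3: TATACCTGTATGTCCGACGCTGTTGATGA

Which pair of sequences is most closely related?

Sp1 and Sp3

Sp1–Sp2: 8/29 differ, p = 0.276, d = 0.344.
Sp1–Sp3: 4/29 differ, p = 0.138, d = 0.152.
Sp2–Sp3: 6/29 differ, p = 0.207, d = 0.242.
The smallest distance is between Sp1 and Sp3.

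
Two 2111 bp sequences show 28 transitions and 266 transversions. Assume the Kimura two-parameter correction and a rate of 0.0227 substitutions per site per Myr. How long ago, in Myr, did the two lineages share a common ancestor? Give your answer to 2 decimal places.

P = 28/2111 ≈ 0.013264 and Q = 266/2111 ≈ 0.126007.
Under the Kimura two-parameter model, d = −½ ln(1 − 2P − Q) − ¼ ln(1 − 2Q).
1 − 2P − Q = 0.847465, giving −½ ln(0.847465) = 0.082753.
1 − 2Q = 0.747986, giving −¼ ln(0.747986) = 0.072593.
d = 0.082753 + 0.072593 = 0.155346.
Under a molecular clock d = 2μt, so t = d/(2μ) = 0.155346 / (2 × 0.0227) = 3.42 Myr.

3.42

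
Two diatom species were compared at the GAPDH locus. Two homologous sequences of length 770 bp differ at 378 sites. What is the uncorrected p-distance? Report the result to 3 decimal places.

0.491

p = 378/770 = 0.490909… ≈ 0.491 (to 3 d.p.).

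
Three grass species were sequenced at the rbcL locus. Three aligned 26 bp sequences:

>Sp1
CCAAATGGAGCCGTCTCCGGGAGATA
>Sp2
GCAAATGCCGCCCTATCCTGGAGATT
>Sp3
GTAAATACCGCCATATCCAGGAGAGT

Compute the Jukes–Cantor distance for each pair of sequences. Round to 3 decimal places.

d(Sp1,Sp2) = 0.334, d(Sp1,Sp3) = 0.539, d(Sp2,Sp3) = 0.222

Sp1–Sp2: 7/26 sites differ → p ≈ 0.269231, d = −0.75 ln(1 − 0.358975) = 0.333515 ≈ 0.334.
Sp1–Sp3: 10/26 sites differ → p ≈ 0.384615, d = −0.75 ln(1 − 0.51282) = 0.539341 ≈ 0.539.
Sp2–Sp3: 5/26 sites differ → p ≈ 0.192308, d = −0.75 ln(1 − 0.256411) = 0.222200 ≈ 0.222.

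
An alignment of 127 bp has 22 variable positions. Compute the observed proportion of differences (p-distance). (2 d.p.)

0.17

p = 22/127 = 0.173228… ≈ 0.17 (to 2 d.p.).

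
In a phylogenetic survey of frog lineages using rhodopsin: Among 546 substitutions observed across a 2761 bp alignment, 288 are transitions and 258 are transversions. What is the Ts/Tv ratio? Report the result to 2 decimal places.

1.12

R = 288/258 = 1.116279… ≈ 1.12 (to 2 d.p.).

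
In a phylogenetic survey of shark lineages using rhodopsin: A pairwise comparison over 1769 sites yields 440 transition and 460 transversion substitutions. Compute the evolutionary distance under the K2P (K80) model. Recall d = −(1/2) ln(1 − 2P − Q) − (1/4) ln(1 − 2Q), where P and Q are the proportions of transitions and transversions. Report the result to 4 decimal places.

P = 440/1769 ≈ 0.248728 and Q = 460/1769 ≈ 0.260034.
Under the Kimura two-parameter model, d = −½ ln(1 − 2P − Q) − ¼ ln(1 − 2Q).
1 − 2P − Q = 0.24251, giving −½ ln(0.24251) = 0.708356.
1 − 2Q = 0.479932, giving −¼ ln(0.479932) = 0.183528.
d = 0.708356 + 0.183528 = 0.891884.

0.8919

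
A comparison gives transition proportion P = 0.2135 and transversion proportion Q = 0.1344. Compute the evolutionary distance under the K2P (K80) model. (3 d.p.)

Under the Kimura two-parameter model, d = −½ ln(1 − 2P − Q) − ¼ ln(1 − 2Q).
1 − 2P − Q = 0.4386, giving −½ ln(0.4386) = 0.412084.
1 − 2Q = 0.7312, giving −¼ ln(0.7312) = 0.078267.
d = 0.412084 + 0.078267 = 0.490351.

0.490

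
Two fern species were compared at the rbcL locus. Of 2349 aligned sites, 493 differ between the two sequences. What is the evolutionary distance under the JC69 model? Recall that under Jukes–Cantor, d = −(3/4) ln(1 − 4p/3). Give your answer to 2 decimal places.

p = 493/2349 ≈ 0.209877.
d = −(3/4) ln(1 − 4p/3) = −0.75 ln(1 − 0.279836) = −0.75 ln(0.720164)
  = −0.75 × (-0.328276) = 0.246207 substitutions/site.

0.25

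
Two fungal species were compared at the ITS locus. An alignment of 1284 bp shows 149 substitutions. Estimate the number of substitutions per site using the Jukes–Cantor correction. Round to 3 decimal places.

p = 149/1284 ≈ 0.116044.
d = −(3/4) ln(1 − 4p/3) = −0.75 ln(1 − 0.154725) = −0.75 ln(0.845275)
  = −0.75 × (-0.168093) = 0.126070 substitutions/site.

0.126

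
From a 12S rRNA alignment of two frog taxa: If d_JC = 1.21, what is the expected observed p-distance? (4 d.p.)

0.6006

p = (3/4)(1 − e^(−4d/3)) = 0.75 × (1 − e^(-1.613333)) = 0.75 × (1 − 0.199222) = 0.600584.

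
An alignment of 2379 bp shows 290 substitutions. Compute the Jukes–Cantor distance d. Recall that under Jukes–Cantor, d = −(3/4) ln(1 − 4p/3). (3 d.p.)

0.133

p = 290/2379 ≈ 0.1219.
d = −(3/4) ln(1 − 4p/3) = −0.75 ln(1 − 0.162533) = −0.75 ln(0.837467)
  = −0.75 × (-0.177373) = 0.133030 substitutions/site.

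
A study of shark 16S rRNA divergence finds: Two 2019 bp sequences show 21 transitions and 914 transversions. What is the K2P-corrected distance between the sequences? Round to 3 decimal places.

P = 21/2019 ≈ 0.010401 and Q = 914/2019 ≈ 0.452699.
Under the Kimura two-parameter model, d = −½ ln(1 − 2P − Q) − ¼ ln(1 − 2Q).
1 − 2P − Q = 0.526499, giving −½ ln(0.526499) = 0.320753.
1 − 2Q = 0.094602, giving −¼ ln(0.094602) = 0.589519.
d = 0.320753 + 0.589519 = 0.910272.

0.910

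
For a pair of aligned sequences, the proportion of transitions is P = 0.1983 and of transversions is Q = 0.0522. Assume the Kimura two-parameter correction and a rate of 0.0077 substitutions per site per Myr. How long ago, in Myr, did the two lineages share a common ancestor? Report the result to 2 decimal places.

Under the Kimura two-parameter model, d = −½ ln(1 − 2P − Q) − ¼ ln(1 − 2Q).
1 − 2P − Q = 0.5512, giving −½ ln(0.5512) = 0.297829.
1 − 2Q = 0.8956, giving −¼ ln(0.8956) = 0.027565.
d = 0.297829 + 0.027565 = 0.325394.
Under a molecular clock d = 2μt, so t = d/(2μ) = 0.325394 / (2 × 0.0077) = 21.13 Myr.

21.13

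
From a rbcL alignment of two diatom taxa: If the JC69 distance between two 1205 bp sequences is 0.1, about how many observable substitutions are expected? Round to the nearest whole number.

113

Invert JC69: p = (3/4)(1 − e^(−4d/3)) = 0.75 × (1 − e^(-0.133333)) = 0.75 × (1 − 0.875174) = 0.093620.
Expected differing sites = pL ≈ 0.093620 × 1205 = 112.8121 ≈ 113.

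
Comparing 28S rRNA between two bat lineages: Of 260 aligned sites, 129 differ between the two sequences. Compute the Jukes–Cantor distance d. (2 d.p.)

0.81

p = 129/260 ≈ 0.496154.
d = −(3/4) ln(1 − 4p/3) = −0.75 ln(1 − 0.661539) = −0.75 ln(0.338461)
  = −0.75 × (-1.083346) = 0.812510 substitutions/site.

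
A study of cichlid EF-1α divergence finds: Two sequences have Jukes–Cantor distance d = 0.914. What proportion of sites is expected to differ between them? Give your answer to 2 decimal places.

p = (3/4)(1 − e^(−4d/3)) = 0.75 × (1 − e^(-1.218667)) = 0.75 × (1 − 0.295624) = 0.528282.

0.53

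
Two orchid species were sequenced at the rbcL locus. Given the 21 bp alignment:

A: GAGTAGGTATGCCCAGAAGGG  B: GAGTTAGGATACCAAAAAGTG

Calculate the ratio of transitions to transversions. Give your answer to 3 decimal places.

Transitions are A↔G and C↔T; transversions are all other mismatches.
Transitions: 3. Transversions: 4.
R = 3/4 = 0.750.

0.750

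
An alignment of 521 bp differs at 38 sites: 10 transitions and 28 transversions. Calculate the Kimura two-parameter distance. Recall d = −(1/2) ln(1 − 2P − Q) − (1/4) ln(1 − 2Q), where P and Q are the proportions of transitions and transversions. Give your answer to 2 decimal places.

P = 10/521 ≈ 0.019194 and Q = 28/521 ≈ 0.053743.
Under the Kimura two-parameter model, d = −½ ln(1 − 2P − Q) − ¼ ln(1 − 2Q).
1 − 2P − Q = 0.907869, giving −½ ln(0.907869) = 0.048328.
1 − 2Q = 0.892514, giving −¼ ln(0.892514) = 0.028428.
d = 0.048328 + 0.028428 = 0.076756.

0.08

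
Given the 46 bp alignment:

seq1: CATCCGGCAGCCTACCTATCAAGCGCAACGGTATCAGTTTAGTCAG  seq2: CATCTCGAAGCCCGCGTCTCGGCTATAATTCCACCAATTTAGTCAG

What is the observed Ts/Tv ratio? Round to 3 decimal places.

1.714

Transitions are A↔G and C↔T; transversions are all other mismatches.
Transitions: 12. Transversions: 7.
R = 12/7 = 1.714285… ≈ 1.714 (to 3 d.p.).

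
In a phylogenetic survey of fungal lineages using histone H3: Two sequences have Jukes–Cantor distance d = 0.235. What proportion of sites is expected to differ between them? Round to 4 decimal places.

p = (3/4)(1 − e^(−4d/3)) = 0.75 × (1 − e^(-0.313333)) = 0.75 × (1 − 0.731006) = 0.201746.

0.2017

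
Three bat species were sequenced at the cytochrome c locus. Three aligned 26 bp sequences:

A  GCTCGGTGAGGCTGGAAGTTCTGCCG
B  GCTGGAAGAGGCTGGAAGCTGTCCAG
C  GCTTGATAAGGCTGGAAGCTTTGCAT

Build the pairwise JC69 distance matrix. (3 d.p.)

A–B: 7/26 sites differ → p ≈ 0.269231, d = −0.75 ln(1 − 0.358975) = 0.333515 ≈ 0.334.
A–C: 7/26 sites differ → p ≈ 0.269231, d = −0.75 ln(1 − 0.358975) = 0.333515 ≈ 0.334.
B–C: 6/26 sites differ → p ≈ 0.230769, d = −0.75 ln(1 − 0.307692) = 0.275793 ≈ 0.276.

d(A,B) = 0.334, d(A,C) = 0.334, d(B,C) = 0.276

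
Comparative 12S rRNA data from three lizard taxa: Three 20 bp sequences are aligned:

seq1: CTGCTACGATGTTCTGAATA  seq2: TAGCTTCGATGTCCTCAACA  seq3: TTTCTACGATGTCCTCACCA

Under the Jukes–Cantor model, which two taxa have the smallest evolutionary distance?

seq2 and seq3

seq1–seq2: 6/20 differ, p = 0.300, d = 0.383.
seq1–seq3: 6/20 differ, p = 0.300, d = 0.383.
seq2–seq3: 4/20 differ, p = 0.200, d = 0.233.
The smallest distance is between seq2 and seq3.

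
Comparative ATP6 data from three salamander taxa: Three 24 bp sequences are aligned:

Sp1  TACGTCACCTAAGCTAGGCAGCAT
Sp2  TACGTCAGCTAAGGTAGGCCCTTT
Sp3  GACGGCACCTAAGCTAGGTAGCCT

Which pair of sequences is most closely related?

Sp1 and Sp3

Sp1–Sp2: 6/24 differ, p = 0.250, d = 0.304.
Sp1–Sp3: 4/24 differ, p = 0.167, d = 0.188.
Sp2–Sp3: 9/24 differ, p = 0.375, d = 0.520.
The smallest distance is between Sp1 and Sp3.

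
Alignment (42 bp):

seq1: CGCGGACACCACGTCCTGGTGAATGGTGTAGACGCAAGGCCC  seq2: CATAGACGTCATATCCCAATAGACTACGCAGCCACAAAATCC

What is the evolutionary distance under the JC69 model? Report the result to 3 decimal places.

0.899

The sequences differ at 22 of 42 sites, so p = 22/42 ≈ 0.52381.
d = −(3/4) ln(1 − 4p/3) = −0.75 ln(1 − 0.698413) = −0.75 ln(0.301587)
  = −0.75 × (-1.198697) = 0.899023 substitutions/site.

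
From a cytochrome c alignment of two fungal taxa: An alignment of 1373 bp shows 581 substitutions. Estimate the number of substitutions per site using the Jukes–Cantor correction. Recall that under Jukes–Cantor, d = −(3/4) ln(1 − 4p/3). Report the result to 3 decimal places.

p = 581/1373 ≈ 0.423161.
d = −(3/4) ln(1 − 4p/3) = −0.75 ln(1 − 0.564215) = −0.75 ln(0.435785)
  = −0.75 × (-0.830606) = 0.622955 substitutions/site.

0.623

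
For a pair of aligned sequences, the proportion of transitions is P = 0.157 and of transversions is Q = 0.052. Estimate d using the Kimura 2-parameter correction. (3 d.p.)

0.255

Under the Kimura two-parameter model, d = −½ ln(1 − 2P − Q) − ¼ ln(1 − 2Q).
1 − 2P − Q = 0.634, giving −½ ln(0.634) = 0.227853.
1 − 2Q = 0.896, giving −¼ ln(0.896) = 0.027454.
d = 0.227853 + 0.027454 = 0.255307.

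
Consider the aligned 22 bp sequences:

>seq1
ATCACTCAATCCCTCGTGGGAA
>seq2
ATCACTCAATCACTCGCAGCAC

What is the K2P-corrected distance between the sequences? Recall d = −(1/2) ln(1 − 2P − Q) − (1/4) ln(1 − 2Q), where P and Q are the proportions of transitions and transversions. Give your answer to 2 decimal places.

0.27

Of 22 sites, 2 differences are transitions and 3 are transversions, so P = 2/22 ≈ 0.090909 and Q = 3/22 ≈ 0.136364.
Under the Kimura two-parameter model, d = −½ ln(1 − 2P − Q) − ¼ ln(1 − 2Q).
1 − 2P − Q = 0.681818, giving −½ ln(0.681818) = 0.191496.
1 − 2Q = 0.727272, giving −¼ ln(0.727272) = 0.079614.
d = 0.191496 + 0.079614 = 0.271110.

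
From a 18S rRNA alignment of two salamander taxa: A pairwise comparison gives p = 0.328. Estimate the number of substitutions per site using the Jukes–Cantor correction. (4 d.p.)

0.4313

d = −(3/4) ln(1 − 4p/3) = −0.75 ln(1 − 0.437333) = −0.75 ln(0.562667)
  = −0.75 × (-0.575067) = 0.431300 substitutions/site.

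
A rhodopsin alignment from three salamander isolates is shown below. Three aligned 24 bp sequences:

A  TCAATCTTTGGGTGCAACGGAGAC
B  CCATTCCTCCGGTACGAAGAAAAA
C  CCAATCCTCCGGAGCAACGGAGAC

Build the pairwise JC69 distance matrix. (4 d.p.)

d(A,B) = 0.7083, d(A,C) = 0.2441, d(B,C) = 0.4408

A–B: 11/24 sites differ → p ≈ 0.458333, d = −0.75 ln(1 − 0.611111) = 0.708346 ≈ 0.7083.
A–C: 5/24 sites differ → p ≈ 0.208333, d = −0.75 ln(1 − 0.277777) = 0.244066 ≈ 0.2441.
B–C: 8/24 sites differ → p ≈ 0.333333, d = −0.75 ln(1 − 0.444444) = 0.440839 ≈ 0.4408.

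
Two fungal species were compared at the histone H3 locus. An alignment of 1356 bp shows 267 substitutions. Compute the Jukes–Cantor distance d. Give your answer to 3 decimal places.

p = 267/1356 ≈ 0.196903.
d = −(3/4) ln(1 − 4p/3) = −0.75 ln(1 − 0.262537) = −0.75 ln(0.737463)
  = −0.75 × (-0.304539) = 0.228404 substitutions/site.

0.228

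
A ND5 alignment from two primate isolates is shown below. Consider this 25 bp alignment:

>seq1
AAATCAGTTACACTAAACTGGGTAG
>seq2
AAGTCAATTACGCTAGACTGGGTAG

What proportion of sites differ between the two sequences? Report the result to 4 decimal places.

0.1600

The sequences differ at 4 of 25 positions (sites 3, 7, 12, 16).
p = 4/25 = 0.1600.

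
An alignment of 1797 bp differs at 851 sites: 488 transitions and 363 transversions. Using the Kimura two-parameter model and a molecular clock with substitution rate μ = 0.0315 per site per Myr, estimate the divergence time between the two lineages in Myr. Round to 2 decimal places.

P = 488/1797 ≈ 0.271564 and Q = 363/1797 ≈ 0.202003.
Under the Kimura two-parameter model, d = −½ ln(1 − 2P − Q) − ¼ ln(1 − 2Q).
1 − 2P − Q = 0.254869, giving −½ ln(0.254869) = 0.683503.
1 − 2Q = 0.595994, giving −¼ ln(0.595994) = 0.129381.
d = 0.683503 + 0.129381 = 0.812884.
Under a molecular clock d = 2μt, so t = d/(2μ) = 0.812884 / (2 × 0.0315) = 12.90 Myr.

12.90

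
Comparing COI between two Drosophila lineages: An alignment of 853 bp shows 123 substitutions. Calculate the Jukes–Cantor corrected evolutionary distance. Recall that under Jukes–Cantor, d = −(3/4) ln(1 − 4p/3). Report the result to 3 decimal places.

p = 123/853 ≈ 0.144197.
d = −(3/4) ln(1 − 4p/3) = −0.75 ln(1 − 0.192263) = −0.75 ln(0.807737)
  = −0.75 × (-0.213519) = 0.160139 substitutions/site.

0.160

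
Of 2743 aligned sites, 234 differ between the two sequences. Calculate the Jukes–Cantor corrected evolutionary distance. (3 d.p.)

p = 234/2743 ≈ 0.085308.
d = −(3/4) ln(1 − 4p/3) = −0.75 ln(1 − 0.113744) = −0.75 ln(0.886256)
  = −0.75 × (-0.120749) = 0.090562 substitutions/site.

0.091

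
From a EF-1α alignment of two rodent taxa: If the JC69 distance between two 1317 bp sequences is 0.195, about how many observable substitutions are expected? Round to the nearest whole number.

Invert JC69: p = (3/4)(1 − e^(−4d/3)) = 0.75 × (1 − e^(-0.26)) = 0.75 × (1 − 0.771052) = 0.171711.
Expected differing sites = pL ≈ 0.171711 × 1317 = 226.143387 ≈ 226.

226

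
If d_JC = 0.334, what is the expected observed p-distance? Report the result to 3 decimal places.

0.270

p = (3/4)(1 − e^(−4d/3)) = 0.75 × (1 − e^(-0.445333)) = 0.75 × (1 − 0.640611) = 0.269542.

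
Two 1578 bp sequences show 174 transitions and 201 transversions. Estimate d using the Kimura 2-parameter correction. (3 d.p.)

P = 174/1578 ≈ 0.110266 and Q = 201/1578 ≈ 0.127376.
Under the Kimura two-parameter model, d = −½ ln(1 − 2P − Q) − ¼ ln(1 − 2Q).
1 − 2P − Q = 0.652092, giving −½ ln(0.652092) = 0.213785.
1 − 2Q = 0.745248, giving −¼ ln(0.745248) = 0.073510.
d = 0.213785 + 0.073510 = 0.287295.

0.287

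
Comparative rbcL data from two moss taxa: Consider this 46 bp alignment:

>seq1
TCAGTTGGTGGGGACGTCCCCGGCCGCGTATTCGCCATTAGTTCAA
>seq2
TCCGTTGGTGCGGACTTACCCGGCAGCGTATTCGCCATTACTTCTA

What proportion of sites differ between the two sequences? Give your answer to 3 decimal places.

The sequences differ at 7 of 46 positions (sites 3, 11, 16, 18, 25, 41, 45).
p = 7/46 = 0.152173… ≈ 0.152 (to 3 d.p.).

0.152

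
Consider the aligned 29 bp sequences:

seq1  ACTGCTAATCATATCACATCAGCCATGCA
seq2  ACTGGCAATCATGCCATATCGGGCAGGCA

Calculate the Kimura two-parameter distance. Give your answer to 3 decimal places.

Of 29 sites, 5 differences are transitions and 3 are transversions, so P = 5/29 ≈ 0.172414 and Q = 3/29 ≈ 0.103448.
Under the Kimura two-parameter model, d = −½ ln(1 − 2P − Q) − ¼ ln(1 − 2Q).
1 − 2P − Q = 0.551724, giving −½ ln(0.551724) = 0.297354.
1 − 2Q = 0.793104, giving −¼ ln(0.793104) = 0.057950.
d = 0.297354 + 0.057950 = 0.355304.

0.355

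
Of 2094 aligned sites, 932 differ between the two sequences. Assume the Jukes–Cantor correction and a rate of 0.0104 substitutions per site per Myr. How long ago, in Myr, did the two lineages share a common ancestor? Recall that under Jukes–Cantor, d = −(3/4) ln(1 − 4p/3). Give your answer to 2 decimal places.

32.45

p = 932/2094 ≈ 0.445081.
d = −(3/4) ln(1 − 4p/3) = −0.75 ln(1 − 0.593441) = −0.75 ln(0.406559)
  = −0.75 × (-0.900026) = 0.675020 substitutions/site.
Under a molecular clock d = 2μt, so t = d/(2μ) = 0.675020 / (2 × 0.0104) = 32.45 Myr.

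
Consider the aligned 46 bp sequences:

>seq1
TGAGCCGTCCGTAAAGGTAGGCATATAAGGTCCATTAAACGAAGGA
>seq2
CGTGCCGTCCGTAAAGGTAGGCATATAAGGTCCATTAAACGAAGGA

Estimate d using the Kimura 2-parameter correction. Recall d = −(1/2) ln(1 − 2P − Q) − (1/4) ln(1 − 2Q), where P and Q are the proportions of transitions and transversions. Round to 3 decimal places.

Of 46 sites, 1 differences are transitions and 1 are transversions, so P = 1/46 ≈ 0.021739 and Q = 1/46 ≈ 0.021739.
Under the Kimura two-parameter model, d = −½ ln(1 − 2P − Q) − ¼ ln(1 − 2Q).
1 − 2P − Q = 0.934783, giving −½ ln(0.934783) = 0.033720.
1 − 2Q = 0.956522, giving −¼ ln(0.956522) = 0.011113.
d = 0.033720 + 0.011113 = 0.044833.

0.045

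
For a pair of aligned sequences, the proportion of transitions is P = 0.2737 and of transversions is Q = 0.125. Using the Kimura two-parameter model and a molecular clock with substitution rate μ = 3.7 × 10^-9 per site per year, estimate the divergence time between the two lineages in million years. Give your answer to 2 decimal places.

85.12

Under the Kimura two-parameter model, d = −½ ln(1 − 2P − Q) − ¼ ln(1 − 2Q).
1 − 2P − Q = 0.3276, giving −½ ln(0.3276) = 0.557981.
1 − 2Q = 0.75, giving −¼ ln(0.75) = 0.071921.
d = 0.557981 + 0.071921 = 0.629902.
Under a molecular clock d = 2μt, so t = d/(2μ) = 0.629902 / (2 × 3.7 × 10^-9) = 85.12 million years.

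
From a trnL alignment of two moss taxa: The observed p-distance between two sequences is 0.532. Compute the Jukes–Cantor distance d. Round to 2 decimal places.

d = −(3/4) ln(1 − 4p/3) = −0.75 ln(1 − 0.709333) = −0.75 ln(0.290667)
  = −0.75 × (-1.235577) = 0.926683 substitutions/site.

0.93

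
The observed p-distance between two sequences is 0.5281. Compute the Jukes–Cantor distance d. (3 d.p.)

d = −(3/4) ln(1 − 4p/3) = −0.75 ln(1 − 0.704133) = −0.75 ln(0.295867)
  = −0.75 × (-1.217845) = 0.913384 substitutions/site.

0.913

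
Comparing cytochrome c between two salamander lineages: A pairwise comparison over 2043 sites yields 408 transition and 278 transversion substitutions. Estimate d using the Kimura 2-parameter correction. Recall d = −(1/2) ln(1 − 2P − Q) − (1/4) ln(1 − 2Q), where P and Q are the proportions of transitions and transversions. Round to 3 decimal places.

0.463

P = 408/2043 ≈ 0.199706 and Q = 278/2043 ≈ 0.136074.
Under the Kimura two-parameter model, d = −½ ln(1 − 2P − Q) − ¼ ln(1 − 2Q).
1 − 2P − Q = 0.464514, giving −½ ln(0.464514) = 0.383382.
1 − 2Q = 0.727852, giving −¼ ln(0.727852) = 0.079414.
d = 0.383382 + 0.079414 = 0.462796.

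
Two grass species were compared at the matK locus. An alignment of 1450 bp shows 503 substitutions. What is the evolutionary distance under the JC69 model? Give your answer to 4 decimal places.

0.4657

p = 503/1450 ≈ 0.346897.
d = −(3/4) ln(1 − 4p/3) = −0.75 ln(1 − 0.462529) = −0.75 ln(0.537471)
  = −0.75 × (-0.620880) = 0.465660 substitutions/site.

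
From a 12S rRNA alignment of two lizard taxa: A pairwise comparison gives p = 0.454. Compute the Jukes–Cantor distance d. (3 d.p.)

0.697

d = −(3/4) ln(1 − 4p/3) = −0.75 ln(1 − 0.605333) = −0.75 ln(0.394667)
  = −0.75 × (-0.929713) = 0.697285 substitutions/site.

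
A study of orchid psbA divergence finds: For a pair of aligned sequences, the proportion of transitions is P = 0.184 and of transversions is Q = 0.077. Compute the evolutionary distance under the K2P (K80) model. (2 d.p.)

Under the Kimura two-parameter model, d = −½ ln(1 − 2P − Q) − ¼ ln(1 − 2Q).
1 − 2P − Q = 0.555, giving −½ ln(0.555) = 0.294394.
1 − 2Q = 0.846, giving −¼ ln(0.846) = 0.041809.
d = 0.294394 + 0.041809 = 0.336203.

0.34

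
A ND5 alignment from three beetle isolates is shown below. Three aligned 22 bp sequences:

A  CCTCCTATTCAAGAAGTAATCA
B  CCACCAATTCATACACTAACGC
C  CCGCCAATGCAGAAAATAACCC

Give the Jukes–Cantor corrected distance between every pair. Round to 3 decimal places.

A–B: 9/22 sites differ → p ≈ 0.409091, d = −0.75 ln(1 − 0.545455) = 0.591344 ≈ 0.591.
A–C: 8/22 sites differ → p ≈ 0.363636, d = −0.75 ln(1 − 0.484848) = 0.497470 ≈ 0.497.
B–C: 6/22 sites differ → p ≈ 0.272727, d = −0.75 ln(1 − 0.363636) = 0.338988 ≈ 0.339.

d(A,B) = 0.591, d(A,C) = 0.497, d(B,C) = 0.339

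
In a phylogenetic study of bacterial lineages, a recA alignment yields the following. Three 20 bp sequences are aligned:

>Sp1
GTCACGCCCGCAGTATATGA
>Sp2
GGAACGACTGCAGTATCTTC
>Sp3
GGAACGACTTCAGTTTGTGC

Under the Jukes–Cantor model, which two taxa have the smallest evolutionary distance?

Sp1–Sp2: 7/20 differ, p = 0.350, d = 0.471.
Sp1–Sp3: 8/20 differ, p = 0.400, d = 0.572.
Sp2–Sp3: 4/20 differ, p = 0.200, d = 0.233.
The smallest distance is between Sp2 and Sp3.

Sp2 and Sp3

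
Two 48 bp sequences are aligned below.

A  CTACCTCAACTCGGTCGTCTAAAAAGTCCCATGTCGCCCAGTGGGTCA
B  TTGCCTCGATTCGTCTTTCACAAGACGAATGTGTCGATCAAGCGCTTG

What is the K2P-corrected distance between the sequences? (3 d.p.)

Of 48 sites, 13 differences are transitions and 12 are transversions, so P = 13/48 ≈ 0.270833 and Q = 12/48 = 0.25.
Under the Kimura two-parameter model, d = −½ ln(1 − 2P − Q) − ¼ ln(1 − 2Q).
1 − 2P − Q = 0.208334, giving −½ ln(0.208334) = 0.784306.
1 − 2Q = 0.5, giving −¼ ln(0.5) = 0.173287.
d = 0.784306 + 0.173287 = 0.957593.

0.958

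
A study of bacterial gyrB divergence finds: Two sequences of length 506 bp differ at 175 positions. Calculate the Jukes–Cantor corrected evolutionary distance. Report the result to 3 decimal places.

0.464

p = 175/506 ≈ 0.34585.
d = −(3/4) ln(1 − 4p/3) = −0.75 ln(1 − 0.461133) = −0.75 ln(0.538867)
  = −0.75 × (-0.618286) = 0.463715 substitutions/site.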